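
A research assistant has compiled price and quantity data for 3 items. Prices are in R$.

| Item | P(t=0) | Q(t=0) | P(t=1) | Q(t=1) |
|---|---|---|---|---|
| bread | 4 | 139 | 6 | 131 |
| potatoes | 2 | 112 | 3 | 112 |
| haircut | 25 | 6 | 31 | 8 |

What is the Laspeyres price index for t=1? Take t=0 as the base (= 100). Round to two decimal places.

145.81

Laspeyres price index uses base-period quantities as weights.
ΣP(t=1)·Q(t=0) = 6×139 + 3×112 + 31×6 = 834 + 336 + 186 = 1356
ΣP(t=0)·Q(t=0) = 4×139 + 2×112 + 25×6 = 556 + 224 + 150 = 930
Index = 1356 / 930 × 100 = 145.8065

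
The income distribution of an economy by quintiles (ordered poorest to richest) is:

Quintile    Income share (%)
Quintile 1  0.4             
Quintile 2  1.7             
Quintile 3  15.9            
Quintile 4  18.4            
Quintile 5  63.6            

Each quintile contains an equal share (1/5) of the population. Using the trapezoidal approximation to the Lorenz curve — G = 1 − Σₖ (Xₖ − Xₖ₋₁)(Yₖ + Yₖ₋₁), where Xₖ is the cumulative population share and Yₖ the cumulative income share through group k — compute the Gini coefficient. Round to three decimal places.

0.572

Cumulative income shares Yₖ: 0.0040, 0.0210, 0.1800, 0.3640, 1.0000
Σ (Xₖ−Xₖ₋₁)(Yₖ+Yₖ₋₁) = (1/5)(0.0040+0.0000) + (1/5)(0.0210+0.0040) + (1/5)(0.1800+0.0210) + (1/5)(0.3640+0.1800) + (1/5)(1.0000+0.3640)
  = 0.0008 + 0.0050 + 0.0402 + 0.1088 + 0.2728 = 0.4276
G = 1 − 0.4276 = 0.5724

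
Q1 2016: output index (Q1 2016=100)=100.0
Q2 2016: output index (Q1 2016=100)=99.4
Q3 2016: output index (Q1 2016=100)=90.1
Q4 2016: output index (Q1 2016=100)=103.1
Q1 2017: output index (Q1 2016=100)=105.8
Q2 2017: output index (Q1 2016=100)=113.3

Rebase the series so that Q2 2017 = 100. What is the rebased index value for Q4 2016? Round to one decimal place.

91.0

Rebased(Q4 2016) = 103.1 / 113.3 × 100 = 90.9974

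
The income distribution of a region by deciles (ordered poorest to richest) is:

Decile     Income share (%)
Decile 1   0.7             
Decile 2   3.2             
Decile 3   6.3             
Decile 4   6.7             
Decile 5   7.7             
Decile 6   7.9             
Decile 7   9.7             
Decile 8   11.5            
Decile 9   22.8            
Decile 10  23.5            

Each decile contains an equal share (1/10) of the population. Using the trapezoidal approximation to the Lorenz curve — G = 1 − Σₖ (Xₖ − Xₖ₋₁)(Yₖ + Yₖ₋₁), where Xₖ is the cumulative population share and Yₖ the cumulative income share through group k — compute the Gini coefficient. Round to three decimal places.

0.378

Cumulative income shares Yₖ: 0.0070, 0.0390, 0.1020, 0.1690, 0.2460, 0.3250, 0.4220, 0.5370, 0.7650, 1.0000
Σ (Xₖ−Xₖ₋₁)(Yₖ+Yₖ₋₁) = (1/10)(0.0070+0.0000) + (1/10)(0.0390+0.0070) + (1/10)(0.1020+0.0390) + (1/10)(0.1690+0.1020) + (1/10)(0.2460+0.1690) + (1/10)(0.3250+0.2460) + (1/10)(0.4220+0.3250) + (1/10)(0.5370+0.4220) + (1/10)(0.7650+0.5370) + (1/10)(1.0000+0.7650)
  = 0.0007 + 0.0046 + 0.0141 + 0.0271 + 0.0415 + 0.0571 + 0.0747 + 0.0959 + 0.1302 + 0.1765 = 0.6224
G = 1 − 0.6224 = 0.3776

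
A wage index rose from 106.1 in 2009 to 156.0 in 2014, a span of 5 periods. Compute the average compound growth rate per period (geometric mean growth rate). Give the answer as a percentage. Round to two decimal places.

Growth factor = (156.0/106.1)^(1/5) = (1.470311)^(1/5) = 1.080144
Growth rate = 1.080144 − 1 = 0.080144 = 8.0144%

8.01%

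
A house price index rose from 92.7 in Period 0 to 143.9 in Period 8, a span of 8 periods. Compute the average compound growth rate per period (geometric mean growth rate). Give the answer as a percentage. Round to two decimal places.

5.65%

Growth factor = (143.9/92.7)^(1/8) = (1.552319)^(1/8) = 1.056508
Growth rate = 1.056508 − 1 = 0.056508 = 5.6508%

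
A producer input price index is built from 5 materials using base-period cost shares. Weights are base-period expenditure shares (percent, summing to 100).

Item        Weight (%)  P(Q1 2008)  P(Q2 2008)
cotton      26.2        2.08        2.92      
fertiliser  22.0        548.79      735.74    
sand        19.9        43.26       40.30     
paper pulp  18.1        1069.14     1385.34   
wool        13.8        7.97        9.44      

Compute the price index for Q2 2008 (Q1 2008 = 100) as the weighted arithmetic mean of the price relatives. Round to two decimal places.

cotton: 26.2 × (2.92/2.08) = 26.2 × 1.403846 = 36.7808
fertiliser: 22.0 × (735.74/548.79) = 22.0 × 1.340659 = 29.4945
sand: 19.9 × (40.30/43.26) = 19.9 × 0.931577 = 18.5384
paper pulp: 18.1 × (1385.34/1069.14) = 18.1 × 1.295752 = 23.4531
wool: 13.8 × (9.44/7.97) = 13.8 × 1.184442 = 16.3453
Index = Σ wᵢ·(p₁ᵢ/p₀ᵢ) = 36.7808 + 29.4945 + 18.5384 + 23.4531 + 16.3453 = 124.6120

124.61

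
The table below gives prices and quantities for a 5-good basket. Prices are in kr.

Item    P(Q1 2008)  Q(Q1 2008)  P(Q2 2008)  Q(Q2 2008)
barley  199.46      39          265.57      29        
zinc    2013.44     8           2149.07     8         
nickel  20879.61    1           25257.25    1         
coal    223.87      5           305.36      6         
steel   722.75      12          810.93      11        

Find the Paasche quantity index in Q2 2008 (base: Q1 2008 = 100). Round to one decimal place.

Paasche quantity index uses current-period prices as weights.
ΣP(Q2 2008)·Q(Q2 2008) = 265.57×29 + 2149.07×8 + 25257.25×1 + 305.36×6 + 810.93×11 = 7701.53 + 17192.56 + 25257.25 + 1832.16 + 8920.23 = 60903.73
ΣP(Q2 2008)·Q(Q1 2008) = 265.57×39 + 2149.07×8 + 25257.25×1 + 305.36×5 + 810.93×12 = 10357.23 + 17192.56 + 25257.25 + 1526.8 + 9731.16 = 64065
Index = 60903.73 / 64065 × 100 = 95.0655

95.1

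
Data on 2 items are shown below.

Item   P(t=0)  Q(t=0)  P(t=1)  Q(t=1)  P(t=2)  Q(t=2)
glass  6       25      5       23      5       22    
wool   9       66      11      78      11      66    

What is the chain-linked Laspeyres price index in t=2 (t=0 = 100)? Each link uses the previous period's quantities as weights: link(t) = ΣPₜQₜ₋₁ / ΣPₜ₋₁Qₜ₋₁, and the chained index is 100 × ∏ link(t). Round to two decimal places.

Link t=0→t=1:
ΣP(t=1)Q(t=0) = 5×25 + 11×66 = 125 + 726 = 851
ΣP(t=0)Q(t=0) = 6×25 + 9×66 = 150 + 594 = 744
link = 851/744 = 1.143817
Link t=1→t=2:
ΣP(t=2)Q(t=1) = 5×23 + 11×78 = 115 + 858 = 973
ΣP(t=1)Q(t=1) = 5×23 + 11×78 = 115 + 858 = 973
link = 973/973 = 1.000000
Chained index = 100 × 1.143817 × 1.000000 = 114.3817

114.38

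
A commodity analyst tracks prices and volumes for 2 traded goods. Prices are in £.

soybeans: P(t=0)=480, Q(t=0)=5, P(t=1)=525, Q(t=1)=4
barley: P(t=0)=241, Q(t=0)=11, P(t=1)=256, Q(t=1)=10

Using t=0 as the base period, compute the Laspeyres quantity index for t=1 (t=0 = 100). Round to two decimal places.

85.73

Laspeyres quantity index uses base-period prices as weights.
ΣP(t=0)·Q(t=1) = 480×4 + 241×10 = 1920 + 2410 = 4330
ΣP(t=0)·Q(t=0) = 480×5 + 241×11 = 2400 + 2651 = 5051
Index = 4330 / 5051 × 100 = 85.7256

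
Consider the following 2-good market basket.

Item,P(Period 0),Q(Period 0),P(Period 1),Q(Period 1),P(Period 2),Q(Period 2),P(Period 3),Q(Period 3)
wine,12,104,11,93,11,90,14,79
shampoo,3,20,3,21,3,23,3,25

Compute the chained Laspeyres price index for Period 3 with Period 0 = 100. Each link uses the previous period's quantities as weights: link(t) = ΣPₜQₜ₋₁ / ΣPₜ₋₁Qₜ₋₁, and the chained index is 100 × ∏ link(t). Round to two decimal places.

Link Period 0→Period 1:
ΣP(Period 1)Q(Period 0) = 11×104 + 3×20 = 1144 + 60 = 1204
ΣP(Period 0)Q(Period 0) = 12×104 + 3×20 = 1248 + 60 = 1308
link = 1204/1308 = 0.920489
Link Period 1→Period 2:
ΣP(Period 2)Q(Period 1) = 11×93 + 3×21 = 1023 + 63 = 1086
ΣP(Period 1)Q(Period 1) = 11×93 + 3×21 = 1023 + 63 = 1086
link = 1086/1086 = 1.000000
Link Period 2→Period 3:
ΣP(Period 3)Q(Period 2) = 14×90 + 3×23 = 1260 + 69 = 1329
ΣP(Period 2)Q(Period 2) = 11×90 + 3×23 = 990 + 69 = 1059
link = 1329/1059 = 1.254958
Chained index = 100 × 0.920489 × 1.000000 × 1.254958 = 115.5175

115.52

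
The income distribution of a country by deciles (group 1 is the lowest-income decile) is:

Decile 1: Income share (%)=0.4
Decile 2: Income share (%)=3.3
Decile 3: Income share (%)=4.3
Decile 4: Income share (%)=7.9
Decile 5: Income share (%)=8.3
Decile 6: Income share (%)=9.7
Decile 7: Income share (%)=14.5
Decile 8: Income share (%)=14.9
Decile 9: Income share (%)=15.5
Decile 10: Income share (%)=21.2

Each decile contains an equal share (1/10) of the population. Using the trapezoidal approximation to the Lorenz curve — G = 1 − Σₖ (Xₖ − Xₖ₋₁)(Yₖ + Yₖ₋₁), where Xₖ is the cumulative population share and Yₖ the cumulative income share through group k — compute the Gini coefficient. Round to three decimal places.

0.347

Cumulative income shares Yₖ: 0.0040, 0.0370, 0.0800, 0.1590, 0.2420, 0.3390, 0.4840, 0.6330, 0.7880, 1.0000
Σ (Xₖ−Xₖ₋₁)(Yₖ+Yₖ₋₁) = (1/10)(0.0040+0.0000) + (1/10)(0.0370+0.0040) + (1/10)(0.0800+0.0370) + (1/10)(0.1590+0.0800) + (1/10)(0.2420+0.1590) + (1/10)(0.3390+0.2420) + (1/10)(0.4840+0.3390) + (1/10)(0.6330+0.4840) + (1/10)(0.7880+0.6330) + (1/10)(1.0000+0.7880)
  = 0.0004 + 0.0041 + 0.0117 + 0.0239 + 0.0401 + 0.0581 + 0.0823 + 0.1117 + 0.1421 + 0.1788 = 0.6532
G = 1 − 0.6532 = 0.3468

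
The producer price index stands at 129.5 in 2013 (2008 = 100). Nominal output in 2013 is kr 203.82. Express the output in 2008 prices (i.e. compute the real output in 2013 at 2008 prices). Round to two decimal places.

157.39

Real = Nominal ÷ (Index/100) = 203.82 ÷ (129.5/100)
     = 203.82 ÷ 1.295 = 157.3900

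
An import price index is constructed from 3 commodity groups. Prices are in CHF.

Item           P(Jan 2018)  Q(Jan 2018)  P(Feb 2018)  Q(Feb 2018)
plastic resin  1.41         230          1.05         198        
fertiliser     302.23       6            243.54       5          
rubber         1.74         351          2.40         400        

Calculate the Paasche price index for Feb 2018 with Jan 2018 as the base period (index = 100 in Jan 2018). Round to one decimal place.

95.9

Paasche price index uses current-period quantities as weights.
ΣP(Feb 2018)·Q(Feb 2018) = 1.05×198 + 243.54×5 + 2.40×400 = 207.9 + 1217.7 + 960 = 2385.6
ΣP(Jan 2018)·Q(Feb 2018) = 1.41×198 + 302.23×5 + 1.74×400 = 279.18 + 1511.15 + 696 = 2486.33
Index = 2385.6 / 2486.33 × 100 = 95.9486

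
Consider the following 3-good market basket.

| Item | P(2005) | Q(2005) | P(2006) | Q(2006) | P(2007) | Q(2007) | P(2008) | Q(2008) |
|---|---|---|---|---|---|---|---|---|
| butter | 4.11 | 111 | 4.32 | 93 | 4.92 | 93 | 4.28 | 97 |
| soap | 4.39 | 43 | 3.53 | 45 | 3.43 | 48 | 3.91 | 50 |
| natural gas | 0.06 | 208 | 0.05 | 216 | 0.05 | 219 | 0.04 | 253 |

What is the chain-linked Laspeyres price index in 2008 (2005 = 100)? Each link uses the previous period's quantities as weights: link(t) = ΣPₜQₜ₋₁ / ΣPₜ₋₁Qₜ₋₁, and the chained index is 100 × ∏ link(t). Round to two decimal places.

Link 2005→2006:
ΣP(2006)Q(2005) = 4.32×111 + 3.53×43 + 0.05×208 = 479.52 + 151.79 + 10.4 = 641.71
ΣP(2005)Q(2005) = 4.11×111 + 4.39×43 + 0.06×208 = 456.21 + 188.77 + 12.48 = 657.46
link = 641.71/657.46 = 0.976044
Link 2006→2007:
ΣP(2007)Q(2006) = 4.92×93 + 3.43×45 + 0.05×216 = 457.56 + 154.35 + 10.8 = 622.71
ΣP(2006)Q(2006) = 4.32×93 + 3.53×45 + 0.05×216 = 401.76 + 158.85 + 10.8 = 571.41
link = 622.71/571.41 = 1.089778
Link 2007→2008:
ΣP(2008)Q(2007) = 4.28×93 + 3.91×48 + 0.04×219 = 398.04 + 187.68 + 8.76 = 594.48
ΣP(2007)Q(2007) = 4.92×93 + 3.43×48 + 0.05×219 = 457.56 + 164.64 + 10.95 = 633.15
link = 594.48/633.15 = 0.938924
Chained index = 100 × 0.976044 × 1.089778 × 0.938924 = 99.8707

99.87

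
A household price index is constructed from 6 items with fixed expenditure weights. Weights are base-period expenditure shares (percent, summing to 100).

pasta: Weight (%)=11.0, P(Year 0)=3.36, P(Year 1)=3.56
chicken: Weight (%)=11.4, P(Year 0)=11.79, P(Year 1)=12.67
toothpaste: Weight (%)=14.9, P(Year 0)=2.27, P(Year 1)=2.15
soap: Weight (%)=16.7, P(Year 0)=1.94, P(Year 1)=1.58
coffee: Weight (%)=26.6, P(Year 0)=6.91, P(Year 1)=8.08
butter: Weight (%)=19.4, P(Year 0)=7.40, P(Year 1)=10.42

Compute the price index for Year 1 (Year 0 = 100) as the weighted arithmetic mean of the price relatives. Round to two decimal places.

110.04

pasta: 11.0 × (3.56/3.36) = 11.0 × 1.059524 = 11.6548
chicken: 11.4 × (12.67/11.79) = 11.4 × 1.074640 = 12.2509
toothpaste: 14.9 × (2.15/2.27) = 14.9 × 0.947137 = 14.1123
soap: 16.7 × (1.58/1.94) = 16.7 × 0.814433 = 13.6010
coffee: 26.6 × (8.08/6.91) = 26.6 × 1.169320 = 31.1039
butter: 19.4 × (10.42/7.40) = 19.4 × 1.408108 = 27.3173
Index = Σ wᵢ·(p₁ᵢ/p₀ᵢ) = 11.6548 + 12.2509 + 14.1123 + 13.6010 + 31.1039 + 27.3173 = 110.0402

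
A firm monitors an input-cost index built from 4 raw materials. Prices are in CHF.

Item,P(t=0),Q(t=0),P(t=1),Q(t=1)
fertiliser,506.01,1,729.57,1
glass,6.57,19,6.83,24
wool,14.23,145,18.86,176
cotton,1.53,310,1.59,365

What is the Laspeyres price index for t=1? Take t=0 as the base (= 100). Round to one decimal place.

129.0

Laspeyres price index uses base-period quantities as weights.
ΣP(t=1)·Q(t=0) = 729.57×1 + 6.83×19 + 18.86×145 + 1.59×310 = 729.57 + 129.77 + 2734.7 + 492.9 = 4086.94
ΣP(t=0)·Q(t=0) = 506.01×1 + 6.57×19 + 14.23×145 + 1.53×310 = 506.01 + 124.83 + 2063.35 + 474.3 = 3168.49
Index = 4086.94 / 3168.49 × 100 = 128.9870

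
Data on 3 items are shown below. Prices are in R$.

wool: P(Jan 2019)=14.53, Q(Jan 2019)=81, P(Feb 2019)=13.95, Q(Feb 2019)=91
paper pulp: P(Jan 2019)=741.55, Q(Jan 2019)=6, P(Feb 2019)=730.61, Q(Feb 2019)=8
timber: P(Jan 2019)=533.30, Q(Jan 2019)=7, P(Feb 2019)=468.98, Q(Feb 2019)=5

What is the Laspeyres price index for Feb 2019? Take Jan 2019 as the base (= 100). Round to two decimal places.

93.99

Laspeyres price index uses base-period quantities as weights.
ΣP(Feb 2019)·Q(Jan 2019) = 13.95×81 + 730.61×6 + 468.98×7 = 1129.95 + 4383.66 + 3282.86 = 8796.47
ΣP(Jan 2019)·Q(Jan 2019) = 14.53×81 + 741.55×6 + 533.30×7 = 1176.93 + 4449.3 + 3733.1 = 9359.33
Index = 8796.47 / 9359.33 × 100 = 93.9861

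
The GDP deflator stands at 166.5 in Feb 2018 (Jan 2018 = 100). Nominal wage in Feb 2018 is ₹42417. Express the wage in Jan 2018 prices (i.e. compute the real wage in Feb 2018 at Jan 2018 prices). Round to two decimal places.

25475.68

Real = Nominal ÷ (Index/100) = 42417 ÷ (166.5/100)
     = 42417 ÷ 1.665 = 25475.6757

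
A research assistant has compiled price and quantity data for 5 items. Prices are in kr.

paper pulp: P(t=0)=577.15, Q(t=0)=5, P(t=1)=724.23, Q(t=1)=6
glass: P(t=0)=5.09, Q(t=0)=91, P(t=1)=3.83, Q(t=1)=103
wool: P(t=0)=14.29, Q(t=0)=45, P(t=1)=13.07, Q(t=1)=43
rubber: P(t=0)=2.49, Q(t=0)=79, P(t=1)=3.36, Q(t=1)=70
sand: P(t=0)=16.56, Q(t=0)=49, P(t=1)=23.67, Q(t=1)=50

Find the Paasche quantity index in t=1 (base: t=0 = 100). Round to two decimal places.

112.33

Paasche quantity index uses current-period prices as weights.
ΣP(t=1)·Q(t=1) = 724.23×6 + 3.83×103 + 13.07×43 + 3.36×70 + 23.67×50 = 4345.38 + 394.49 + 562.01 + 235.2 + 1183.5 = 6720.58
ΣP(t=1)·Q(t=0) = 724.23×5 + 3.83×91 + 13.07×45 + 3.36×79 + 23.67×49 = 3621.15 + 348.53 + 588.15 + 265.44 + 1159.83 = 5983.1
Index = 6720.58 / 5983.1 × 100 = 112.3261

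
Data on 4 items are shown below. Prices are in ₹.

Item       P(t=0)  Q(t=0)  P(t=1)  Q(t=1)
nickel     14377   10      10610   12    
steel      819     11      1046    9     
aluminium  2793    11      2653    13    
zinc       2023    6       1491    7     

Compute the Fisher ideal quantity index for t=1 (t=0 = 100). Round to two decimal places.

Laspeyres component (base-period weights):
ΣP(t=0)Q(t=1) = 14377×12 + 819×9 + 2793×13 + 2023×7 = 172524 + 7371 + 36309 + 14161 = 230365
ΣP(t=0)Q(t=0) = 14377×10 + 819×11 + 2793×11 + 2023×6 = 143770 + 9009 + 30723 + 12138 = 195640
L = 230365 / 195640 × 100 = 117.7494
Paasche component (current-period weights):
ΣP(t=1)Q(t=1) = 10610×12 + 1046×9 + 2653×13 + 1491×7 = 127320 + 9414 + 34489 + 10437 = 181660
ΣP(t=1)Q(t=0) = 10610×10 + 1046×11 + 2653×11 + 1491×6 = 106100 + 11506 + 29183 + 8946 = 155735
P = 181660 / 155735 × 100 = 116.6469
Fisher = √(L × P) = √(117.7494 × 116.6469) = 117.1969

117.20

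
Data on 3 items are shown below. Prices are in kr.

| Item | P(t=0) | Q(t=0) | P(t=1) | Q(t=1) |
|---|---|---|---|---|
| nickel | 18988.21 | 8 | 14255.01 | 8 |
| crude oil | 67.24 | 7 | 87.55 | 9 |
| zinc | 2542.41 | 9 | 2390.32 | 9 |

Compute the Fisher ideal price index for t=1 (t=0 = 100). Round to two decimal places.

77.71

Laspeyres component (base-period weights):
ΣP(t=1)Q(t=0) = 14255.01×8 + 87.55×7 + 2390.32×9 = 114040.08 + 612.85 + 21512.88 = 136165.81
ΣP(t=0)Q(t=0) = 18988.21×8 + 67.24×7 + 2542.41×9 = 151905.68 + 470.68 + 22881.69 = 175258.05
L = 136165.81 / 175258.05 × 100 = 77.6945
Paasche component (current-period weights):
ΣP(t=1)Q(t=1) = 14255.01×8 + 87.55×9 + 2390.32×9 = 114040.08 + 787.95 + 21512.88 = 136340.91
ΣP(t=0)Q(t=1) = 18988.21×8 + 67.24×9 + 2542.41×9 = 151905.68 + 605.16 + 22881.69 = 175392.53
P = 136340.91 / 175392.53 × 100 = 77.7347
Fisher = √(L × P) = √(77.6945 × 77.7347) = 77.7146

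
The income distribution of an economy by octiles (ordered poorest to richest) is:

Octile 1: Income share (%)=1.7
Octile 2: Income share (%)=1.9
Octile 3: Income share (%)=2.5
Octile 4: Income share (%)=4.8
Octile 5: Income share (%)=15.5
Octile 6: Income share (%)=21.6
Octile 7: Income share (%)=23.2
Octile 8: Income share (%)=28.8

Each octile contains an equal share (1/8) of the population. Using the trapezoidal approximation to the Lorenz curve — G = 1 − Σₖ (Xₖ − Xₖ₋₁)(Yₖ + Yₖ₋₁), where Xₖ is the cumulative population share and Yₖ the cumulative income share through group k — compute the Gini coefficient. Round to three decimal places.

Cumulative income shares Yₖ: 0.0170, 0.0360, 0.0610, 0.1090, 0.2640, 0.4800, 0.7120, 1.0000
Σ (Xₖ−Xₖ₋₁)(Yₖ+Yₖ₋₁) = (1/8)(0.0170+0.0000) + (1/8)(0.0360+0.0170) + (1/8)(0.0610+0.0360) + (1/8)(0.1090+0.0610) + (1/8)(0.2640+0.1090) + (1/8)(0.4800+0.2640) + (1/8)(0.7120+0.4800) + (1/8)(1.0000+0.7120)
  = 0.0021 + 0.0066 + 0.0121 + 0.0213 + 0.0466 + 0.0930 + 0.1490 + 0.2140 = 0.5447
G = 1 − 0.5447 = 0.4553

0.455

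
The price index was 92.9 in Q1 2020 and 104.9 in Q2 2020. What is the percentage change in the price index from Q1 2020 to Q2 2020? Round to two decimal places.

Change = (104.9 − 92.9) / 92.9 × 100
       = 12.0 / 92.9 × 100 = 12.9171%

12.92%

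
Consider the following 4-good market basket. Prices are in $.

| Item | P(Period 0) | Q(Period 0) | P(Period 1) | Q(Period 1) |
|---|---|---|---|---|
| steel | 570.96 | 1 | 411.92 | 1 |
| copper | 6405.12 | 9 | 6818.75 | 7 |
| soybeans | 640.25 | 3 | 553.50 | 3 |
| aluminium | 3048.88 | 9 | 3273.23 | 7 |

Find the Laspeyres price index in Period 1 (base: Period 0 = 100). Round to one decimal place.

Laspeyres price index uses base-period quantities as weights.
ΣP(Period 1)·Q(Period 0) = 411.92×1 + 6818.75×9 + 553.50×3 + 3273.23×9 = 411.92 + 61368.75 + 1660.5 + 29459.07 = 92900.24
ΣP(Period 0)·Q(Period 0) = 570.96×1 + 6405.12×9 + 640.25×3 + 3048.88×9 = 570.96 + 57646.08 + 1920.75 + 27439.92 = 87577.71
Index = 92900.24 / 87577.71 × 100 = 106.0775

106.1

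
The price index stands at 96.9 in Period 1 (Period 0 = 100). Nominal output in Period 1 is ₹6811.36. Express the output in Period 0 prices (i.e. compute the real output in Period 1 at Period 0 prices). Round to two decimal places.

7029.27

Real = Nominal ÷ (Index/100) = 6811.36 ÷ (96.9/100)
     = 6811.36 ÷ 0.969 = 7029.2673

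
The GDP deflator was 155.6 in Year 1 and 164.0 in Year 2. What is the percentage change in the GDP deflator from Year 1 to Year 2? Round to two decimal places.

Change = (164.0 − 155.6) / 155.6 × 100
       = 8.4 / 155.6 × 100 = 5.3985%

5.40%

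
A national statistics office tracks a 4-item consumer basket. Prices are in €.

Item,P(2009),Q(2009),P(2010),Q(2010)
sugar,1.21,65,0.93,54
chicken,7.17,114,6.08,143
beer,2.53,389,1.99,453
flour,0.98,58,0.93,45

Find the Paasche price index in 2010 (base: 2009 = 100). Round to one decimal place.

Paasche price index uses current-period quantities as weights.
ΣP(2010)·Q(2010) = 0.93×54 + 6.08×143 + 1.99×453 + 0.93×45 = 50.22 + 869.44 + 901.47 + 41.85 = 1862.98
ΣP(2009)·Q(2010) = 1.21×54 + 7.17×143 + 2.53×453 + 0.98×45 = 65.34 + 1025.31 + 1146.09 + 44.1 = 2280.84
Index = 1862.98 / 2280.84 × 100 = 81.6796

81.7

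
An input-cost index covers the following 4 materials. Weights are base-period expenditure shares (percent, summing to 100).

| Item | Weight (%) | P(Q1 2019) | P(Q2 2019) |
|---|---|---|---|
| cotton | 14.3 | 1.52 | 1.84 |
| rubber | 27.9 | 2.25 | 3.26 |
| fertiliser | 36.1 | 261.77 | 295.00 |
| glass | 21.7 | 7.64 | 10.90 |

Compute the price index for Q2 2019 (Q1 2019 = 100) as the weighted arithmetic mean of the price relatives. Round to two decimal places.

cotton: 14.3 × (1.84/1.52) = 14.3 × 1.210526 = 17.3105
rubber: 27.9 × (3.26/2.25) = 27.9 × 1.448889 = 40.4240
fertiliser: 36.1 × (295.00/261.77) = 36.1 × 1.126944 = 40.6827
glass: 21.7 × (10.90/7.64) = 21.7 × 1.426702 = 30.9594
Index = Σ wᵢ·(p₁ᵢ/p₀ᵢ) = 17.3105 + 40.4240 + 40.6827 + 30.9594 = 129.3766

129.38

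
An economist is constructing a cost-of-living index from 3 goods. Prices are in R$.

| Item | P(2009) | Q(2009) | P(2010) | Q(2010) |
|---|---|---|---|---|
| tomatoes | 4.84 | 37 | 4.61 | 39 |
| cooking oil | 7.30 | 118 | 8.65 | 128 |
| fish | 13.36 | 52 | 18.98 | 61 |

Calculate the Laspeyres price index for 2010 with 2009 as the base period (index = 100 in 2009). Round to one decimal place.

Laspeyres price index uses base-period quantities as weights.
ΣP(2010)·Q(2009) = 4.61×37 + 8.65×118 + 18.98×52 = 170.57 + 1020.7 + 986.96 = 2178.23
ΣP(2009)·Q(2009) = 4.84×37 + 7.30×118 + 13.36×52 = 179.08 + 861.4 + 694.72 = 1735.2
Index = 2178.23 / 1735.2 × 100 = 125.5319

125.5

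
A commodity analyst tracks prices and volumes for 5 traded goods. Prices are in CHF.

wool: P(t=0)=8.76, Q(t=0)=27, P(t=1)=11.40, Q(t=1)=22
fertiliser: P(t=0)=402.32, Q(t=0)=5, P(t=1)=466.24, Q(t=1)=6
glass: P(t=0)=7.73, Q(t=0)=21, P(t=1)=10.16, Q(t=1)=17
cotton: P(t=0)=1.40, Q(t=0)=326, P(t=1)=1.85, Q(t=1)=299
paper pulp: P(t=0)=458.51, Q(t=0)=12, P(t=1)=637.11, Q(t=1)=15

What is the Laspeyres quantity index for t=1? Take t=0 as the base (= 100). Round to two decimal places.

119.90

Laspeyres quantity index uses base-period prices as weights.
ΣP(t=0)·Q(t=1) = 8.76×22 + 402.32×6 + 7.73×17 + 1.40×299 + 458.51×15 = 192.72 + 2413.92 + 131.41 + 418.6 + 6877.65 = 10034.3
ΣP(t=0)·Q(t=0) = 8.76×27 + 402.32×5 + 7.73×21 + 1.40×326 + 458.51×12 = 236.52 + 2011.6 + 162.33 + 456.4 + 5502.12 = 8368.97
Index = 10034.3 / 8368.97 × 100 = 119.8989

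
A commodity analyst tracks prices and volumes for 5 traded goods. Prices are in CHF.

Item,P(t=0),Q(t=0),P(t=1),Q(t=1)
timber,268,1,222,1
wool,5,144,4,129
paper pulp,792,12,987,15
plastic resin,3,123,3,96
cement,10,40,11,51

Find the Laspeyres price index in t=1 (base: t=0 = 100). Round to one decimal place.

119.4

Laspeyres price index uses base-period quantities as weights.
ΣP(t=1)·Q(t=0) = 222×1 + 4×144 + 987×12 + 3×123 + 11×40 = 222 + 576 + 11844 + 369 + 440 = 13451
ΣP(t=0)·Q(t=0) = 268×1 + 5×144 + 792×12 + 3×123 + 10×40 = 268 + 720 + 9504 + 369 + 400 = 11261
Index = 13451 / 11261 × 100 = 119.4477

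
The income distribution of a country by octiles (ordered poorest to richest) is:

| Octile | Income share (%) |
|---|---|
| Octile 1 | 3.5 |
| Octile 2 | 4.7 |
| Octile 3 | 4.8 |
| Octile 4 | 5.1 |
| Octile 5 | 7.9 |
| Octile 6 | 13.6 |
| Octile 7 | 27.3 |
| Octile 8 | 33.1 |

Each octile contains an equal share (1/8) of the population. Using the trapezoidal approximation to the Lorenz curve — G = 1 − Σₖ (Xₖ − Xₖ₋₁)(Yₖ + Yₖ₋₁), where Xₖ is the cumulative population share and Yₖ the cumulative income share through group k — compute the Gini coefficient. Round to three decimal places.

Cumulative income shares Yₖ: 0.0350, 0.0820, 0.1300, 0.1810, 0.2600, 0.3960, 0.6690, 1.0000
Σ (Xₖ−Xₖ₋₁)(Yₖ+Yₖ₋₁) = (1/8)(0.0350+0.0000) + (1/8)(0.0820+0.0350) + (1/8)(0.1300+0.0820) + (1/8)(0.1810+0.1300) + (1/8)(0.2600+0.1810) + (1/8)(0.3960+0.2600) + (1/8)(0.6690+0.3960) + (1/8)(1.0000+0.6690)
  = 0.0044 + 0.0146 + 0.0265 + 0.0389 + 0.0551 + 0.0820 + 0.1331 + 0.2086 = 0.5633
G = 1 − 0.5633 = 0.4367

0.437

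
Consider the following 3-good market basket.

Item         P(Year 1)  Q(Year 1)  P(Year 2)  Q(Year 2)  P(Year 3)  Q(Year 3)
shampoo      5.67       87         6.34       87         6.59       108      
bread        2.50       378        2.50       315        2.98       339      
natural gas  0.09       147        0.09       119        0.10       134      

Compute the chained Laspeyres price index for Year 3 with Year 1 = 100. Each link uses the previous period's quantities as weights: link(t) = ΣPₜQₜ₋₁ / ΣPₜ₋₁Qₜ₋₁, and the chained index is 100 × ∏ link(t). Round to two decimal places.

117.44

Link Year 1→Year 2:
ΣP(Year 2)Q(Year 1) = 6.34×87 + 2.50×378 + 0.09×147 = 551.58 + 945 + 13.23 = 1509.81
ΣP(Year 1)Q(Year 1) = 5.67×87 + 2.50×378 + 0.09×147 = 493.29 + 945 + 13.23 = 1451.52
link = 1509.81/1451.52 = 1.040158
Link Year 2→Year 3:
ΣP(Year 3)Q(Year 2) = 6.59×87 + 2.98×315 + 0.10×119 = 573.33 + 938.7 + 11.9 = 1523.93
ΣP(Year 2)Q(Year 2) = 6.34×87 + 2.50×315 + 0.09×119 = 551.58 + 787.5 + 10.71 = 1349.79
link = 1523.93/1349.79 = 1.129013
Chained index = 100 × 1.040158 × 1.129013 = 117.4351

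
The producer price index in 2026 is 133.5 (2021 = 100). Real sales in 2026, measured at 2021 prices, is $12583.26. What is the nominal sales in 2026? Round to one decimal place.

Nominal = Real × (Index/100) = 12583.26 × (133.5/100)
        = 12583.26 × 1.335 = 16798.6521

16798.7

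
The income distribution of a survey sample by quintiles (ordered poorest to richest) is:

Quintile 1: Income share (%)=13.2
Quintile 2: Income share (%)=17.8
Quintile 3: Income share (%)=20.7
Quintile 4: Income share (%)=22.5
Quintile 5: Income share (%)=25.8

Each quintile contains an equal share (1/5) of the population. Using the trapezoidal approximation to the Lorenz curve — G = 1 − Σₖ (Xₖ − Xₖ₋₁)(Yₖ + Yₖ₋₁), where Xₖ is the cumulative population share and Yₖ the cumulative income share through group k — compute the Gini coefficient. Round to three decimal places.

Cumulative income shares Yₖ: 0.1320, 0.3100, 0.5170, 0.7420, 1.0000
Σ (Xₖ−Xₖ₋₁)(Yₖ+Yₖ₋₁) = (1/5)(0.1320+0.0000) + (1/5)(0.3100+0.1320) + (1/5)(0.5170+0.3100) + (1/5)(0.7420+0.5170) + (1/5)(1.0000+0.7420)
  = 0.0264 + 0.0884 + 0.1654 + 0.2518 + 0.3484 = 0.8804
G = 1 − 0.8804 = 0.1196

0.120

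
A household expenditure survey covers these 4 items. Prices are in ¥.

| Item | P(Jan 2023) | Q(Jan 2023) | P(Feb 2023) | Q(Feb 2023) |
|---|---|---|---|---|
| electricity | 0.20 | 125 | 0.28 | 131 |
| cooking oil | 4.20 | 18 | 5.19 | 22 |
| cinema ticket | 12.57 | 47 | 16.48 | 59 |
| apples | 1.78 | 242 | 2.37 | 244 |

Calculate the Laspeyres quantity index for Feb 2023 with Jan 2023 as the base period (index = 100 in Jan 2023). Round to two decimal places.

115.36

Laspeyres quantity index uses base-period prices as weights.
ΣP(Jan 2023)·Q(Feb 2023) = 0.20×131 + 4.20×22 + 12.57×59 + 1.78×244 = 26.2 + 92.4 + 741.63 + 434.32 = 1294.55
ΣP(Jan 2023)·Q(Jan 2023) = 0.20×125 + 4.20×18 + 12.57×47 + 1.78×242 = 25 + 75.6 + 590.79 + 430.76 = 1122.15
Index = 1294.55 / 1122.15 × 100 = 115.3634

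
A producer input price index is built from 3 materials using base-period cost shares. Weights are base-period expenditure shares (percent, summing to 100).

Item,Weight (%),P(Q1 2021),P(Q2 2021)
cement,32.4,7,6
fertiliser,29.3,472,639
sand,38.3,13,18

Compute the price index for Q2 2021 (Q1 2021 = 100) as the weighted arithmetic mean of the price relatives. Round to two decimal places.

cement: 32.4 × (6/7) = 32.4 × 0.857143 = 27.7714
fertiliser: 29.3 × (639/472) = 29.3 × 1.353814 = 39.6667
sand: 38.3 × (18/13) = 38.3 × 1.384615 = 53.0308
Index = Σ wᵢ·(p₁ᵢ/p₀ᵢ) = 27.7714 + 39.6667 + 53.0308 = 120.4689

120.47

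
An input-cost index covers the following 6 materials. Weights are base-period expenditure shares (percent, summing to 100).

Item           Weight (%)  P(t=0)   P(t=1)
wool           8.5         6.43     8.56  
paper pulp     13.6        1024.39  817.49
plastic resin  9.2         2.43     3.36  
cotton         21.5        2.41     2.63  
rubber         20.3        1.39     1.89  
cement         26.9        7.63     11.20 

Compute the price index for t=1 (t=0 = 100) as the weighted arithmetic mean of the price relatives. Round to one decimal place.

125.4

wool: 8.5 × (8.56/6.43) = 8.5 × 1.331260 = 11.3157
paper pulp: 13.6 × (817.49/1024.39) = 13.6 × 0.798026 = 10.8532
plastic resin: 9.2 × (3.36/2.43) = 9.2 × 1.382716 = 12.7210
cotton: 21.5 × (2.63/2.41) = 21.5 × 1.091286 = 23.4627
rubber: 20.3 × (1.89/1.39) = 20.3 × 1.359712 = 27.6022
cement: 26.9 × (11.20/7.63) = 26.9 × 1.467890 = 39.4862
Index = Σ wᵢ·(p₁ᵢ/p₀ᵢ) = 11.3157 + 10.8532 + 12.7210 + 23.4627 + 27.6022 + 39.4862 = 125.4409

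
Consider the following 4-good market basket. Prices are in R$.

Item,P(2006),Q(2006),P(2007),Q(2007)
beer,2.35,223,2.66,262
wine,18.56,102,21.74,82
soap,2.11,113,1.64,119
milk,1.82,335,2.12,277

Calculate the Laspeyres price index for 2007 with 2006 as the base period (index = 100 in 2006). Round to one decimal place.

113.5

Laspeyres price index uses base-period quantities as weights.
ΣP(2007)·Q(2006) = 2.66×223 + 21.74×102 + 1.64×113 + 2.12×335 = 593.18 + 2217.48 + 185.32 + 710.2 = 3706.18
ΣP(2006)·Q(2006) = 2.35×223 + 18.56×102 + 2.11×113 + 1.82×335 = 524.05 + 1893.12 + 238.43 + 609.7 = 3265.3
Index = 3706.18 / 3265.3 × 100 = 113.5020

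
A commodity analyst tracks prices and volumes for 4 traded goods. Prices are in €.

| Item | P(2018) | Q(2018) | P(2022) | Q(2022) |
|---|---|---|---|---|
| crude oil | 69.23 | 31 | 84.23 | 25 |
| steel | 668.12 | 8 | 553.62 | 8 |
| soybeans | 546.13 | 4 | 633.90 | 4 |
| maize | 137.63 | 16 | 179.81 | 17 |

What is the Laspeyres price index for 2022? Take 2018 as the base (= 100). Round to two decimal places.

Laspeyres price index uses base-period quantities as weights.
ΣP(2022)·Q(2018) = 84.23×31 + 553.62×8 + 633.90×4 + 179.81×16 = 2611.13 + 4428.96 + 2535.6 + 2876.96 = 12452.65
ΣP(2018)·Q(2018) = 69.23×31 + 668.12×8 + 546.13×4 + 137.63×16 = 2146.13 + 5344.96 + 2184.52 + 2202.08 = 11877.69
Index = 12452.65 / 11877.69 × 100 = 104.8407

104.84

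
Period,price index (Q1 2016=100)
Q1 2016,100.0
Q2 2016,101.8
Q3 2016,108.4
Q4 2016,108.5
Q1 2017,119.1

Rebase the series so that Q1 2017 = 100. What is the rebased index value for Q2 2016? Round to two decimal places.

85.47

Rebased(Q2 2016) = 101.8 / 119.1 × 100 = 85.4744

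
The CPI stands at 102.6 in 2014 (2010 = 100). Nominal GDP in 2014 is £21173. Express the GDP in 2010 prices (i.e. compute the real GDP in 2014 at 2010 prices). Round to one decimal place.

Real = Nominal ÷ (Index/100) = 21173 ÷ (102.6/100)
     = 21173 ÷ 1.026 = 20636.4522

20636.5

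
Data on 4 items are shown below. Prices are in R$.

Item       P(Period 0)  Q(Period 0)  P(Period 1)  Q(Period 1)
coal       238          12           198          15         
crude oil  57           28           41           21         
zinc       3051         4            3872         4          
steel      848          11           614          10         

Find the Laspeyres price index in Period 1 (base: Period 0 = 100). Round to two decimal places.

99.16

Laspeyres price index uses base-period quantities as weights.
ΣP(Period 1)·Q(Period 0) = 198×12 + 41×28 + 3872×4 + 614×11 = 2376 + 1148 + 15488 + 6754 = 25766
ΣP(Period 0)·Q(Period 0) = 238×12 + 57×28 + 3051×4 + 848×11 = 2856 + 1596 + 12204 + 9328 = 25984
Index = 25766 / 25984 × 100 = 99.1610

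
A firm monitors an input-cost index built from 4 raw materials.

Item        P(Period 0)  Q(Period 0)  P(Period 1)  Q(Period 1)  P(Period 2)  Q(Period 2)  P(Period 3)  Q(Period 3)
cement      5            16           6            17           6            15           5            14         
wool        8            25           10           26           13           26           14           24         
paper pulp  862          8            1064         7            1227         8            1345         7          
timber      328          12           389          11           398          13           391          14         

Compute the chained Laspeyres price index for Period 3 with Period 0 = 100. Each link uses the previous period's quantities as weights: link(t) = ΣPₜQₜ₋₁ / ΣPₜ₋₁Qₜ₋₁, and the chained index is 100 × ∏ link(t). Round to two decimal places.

142.56

Link Period 0→Period 1:
ΣP(Period 1)Q(Period 0) = 6×16 + 10×25 + 1064×8 + 389×12 = 96 + 250 + 8512 + 4668 = 13526
ΣP(Period 0)Q(Period 0) = 5×16 + 8×25 + 862×8 + 328×12 = 80 + 200 + 6896 + 3936 = 11112
link = 13526/11112 = 1.217243
Link Period 1→Period 2:
ΣP(Period 2)Q(Period 1) = 6×17 + 13×26 + 1227×7 + 398×11 = 102 + 338 + 8589 + 4378 = 13407
ΣP(Period 1)Q(Period 1) = 6×17 + 10×26 + 1064×7 + 389×11 = 102 + 260 + 7448 + 4279 = 12089
link = 13407/12089 = 1.109025
Link Period 2→Period 3:
ΣP(Period 3)Q(Period 2) = 5×15 + 14×26 + 1345×8 + 391×13 = 75 + 364 + 10760 + 5083 = 16282
ΣP(Period 2)Q(Period 2) = 6×15 + 13×26 + 1227×8 + 398×13 = 90 + 338 + 9816 + 5174 = 15418
link = 16282/15418 = 1.056038
Chained index = 100 × 1.217243 × 1.109025 × 1.056038 = 142.5601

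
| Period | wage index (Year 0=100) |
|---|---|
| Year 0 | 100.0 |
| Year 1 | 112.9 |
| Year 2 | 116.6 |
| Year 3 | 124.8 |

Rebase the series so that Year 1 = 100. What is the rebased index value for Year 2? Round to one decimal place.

103.3

Rebased(Year 2) = 116.6 / 112.9 × 100 = 103.2772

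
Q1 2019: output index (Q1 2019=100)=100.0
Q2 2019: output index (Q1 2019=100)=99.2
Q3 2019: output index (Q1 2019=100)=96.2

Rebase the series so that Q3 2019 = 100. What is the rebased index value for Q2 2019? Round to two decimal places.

103.12

Rebased(Q2 2019) = 99.2 / 96.2 × 100 = 103.1185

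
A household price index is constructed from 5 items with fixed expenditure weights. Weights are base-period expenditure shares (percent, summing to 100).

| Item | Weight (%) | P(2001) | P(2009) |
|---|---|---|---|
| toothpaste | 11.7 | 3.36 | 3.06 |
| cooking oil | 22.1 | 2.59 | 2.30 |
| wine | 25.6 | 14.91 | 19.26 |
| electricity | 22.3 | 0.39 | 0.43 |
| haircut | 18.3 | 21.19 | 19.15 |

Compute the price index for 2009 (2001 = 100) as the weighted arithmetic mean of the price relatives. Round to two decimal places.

toothpaste: 11.7 × (3.06/3.36) = 11.7 × 0.910714 = 10.6554
cooking oil: 22.1 × (2.30/2.59) = 22.1 × 0.888031 = 19.6255
wine: 25.6 × (19.26/14.91) = 25.6 × 1.291751 = 33.0688
electricity: 22.3 × (0.43/0.39) = 22.3 × 1.102564 = 24.5872
haircut: 18.3 × (19.15/21.19) = 18.3 × 0.903728 = 16.5382
Index = Σ wᵢ·(p₁ᵢ/p₀ᵢ) = 10.6554 + 19.6255 + 33.0688 + 24.5872 + 16.5382 = 104.4751

104.48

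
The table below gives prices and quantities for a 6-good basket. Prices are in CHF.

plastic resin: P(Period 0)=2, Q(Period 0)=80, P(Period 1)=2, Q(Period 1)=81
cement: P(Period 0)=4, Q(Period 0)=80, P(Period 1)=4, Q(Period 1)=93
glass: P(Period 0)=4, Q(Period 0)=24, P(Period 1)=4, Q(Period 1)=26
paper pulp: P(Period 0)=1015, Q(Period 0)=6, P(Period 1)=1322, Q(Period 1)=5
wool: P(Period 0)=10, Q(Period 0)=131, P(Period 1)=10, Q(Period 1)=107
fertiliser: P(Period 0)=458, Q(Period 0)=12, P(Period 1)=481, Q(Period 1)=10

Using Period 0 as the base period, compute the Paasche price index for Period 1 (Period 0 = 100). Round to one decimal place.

Paasche price index uses current-period quantities as weights.
ΣP(Period 1)·Q(Period 1) = 2×81 + 4×93 + 4×26 + 1322×5 + 10×107 + 481×10 = 162 + 372 + 104 + 6610 + 1070 + 4810 = 13128
ΣP(Period 0)·Q(Period 1) = 2×81 + 4×93 + 4×26 + 1015×5 + 10×107 + 458×10 = 162 + 372 + 104 + 5075 + 1070 + 4580 = 11363
Index = 13128 / 11363 × 100 = 115.5329

115.5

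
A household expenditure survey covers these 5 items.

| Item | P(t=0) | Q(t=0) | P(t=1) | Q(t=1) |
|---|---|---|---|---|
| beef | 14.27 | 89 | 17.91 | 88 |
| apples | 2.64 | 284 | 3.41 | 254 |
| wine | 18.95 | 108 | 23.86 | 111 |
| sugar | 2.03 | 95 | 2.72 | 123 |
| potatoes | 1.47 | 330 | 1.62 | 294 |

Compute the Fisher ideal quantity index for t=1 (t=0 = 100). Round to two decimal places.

99.40

Laspeyres component (base-period weights):
ΣP(t=0)Q(t=1) = 14.27×88 + 2.64×254 + 18.95×111 + 2.03×123 + 1.47×294 = 1255.76 + 670.56 + 2103.45 + 249.69 + 432.18 = 4711.64
ΣP(t=0)Q(t=0) = 14.27×89 + 2.64×284 + 18.95×108 + 2.03×95 + 1.47×330 = 1270.03 + 749.76 + 2046.6 + 192.85 + 485.1 = 4744.34
L = 4711.64 / 4744.34 × 100 = 99.3108
Paasche component (current-period weights):
ΣP(t=1)Q(t=1) = 17.91×88 + 3.41×254 + 23.86×111 + 2.72×123 + 1.62×294 = 1576.08 + 866.14 + 2648.46 + 334.56 + 476.28 = 5901.52
ΣP(t=1)Q(t=0) = 17.91×89 + 3.41×284 + 23.86×108 + 2.72×95 + 1.62×330 = 1593.99 + 968.44 + 2576.88 + 258.4 + 534.6 = 5932.31
P = 5901.52 / 5932.31 × 100 = 99.4810
Fisher = √(L × P) = √(99.3108 × 99.4810) = 99.3958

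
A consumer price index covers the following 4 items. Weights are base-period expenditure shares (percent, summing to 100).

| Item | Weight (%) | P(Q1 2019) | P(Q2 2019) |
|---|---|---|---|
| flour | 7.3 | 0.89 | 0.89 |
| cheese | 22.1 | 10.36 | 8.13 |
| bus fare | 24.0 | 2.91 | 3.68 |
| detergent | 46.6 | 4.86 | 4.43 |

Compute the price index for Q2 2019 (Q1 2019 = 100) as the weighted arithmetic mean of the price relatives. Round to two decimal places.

flour: 7.3 × (0.89/0.89) = 7.3 × 1.000000 = 7.3000
cheese: 22.1 × (8.13/10.36) = 22.1 × 0.784749 = 17.3430
bus fare: 24.0 × (3.68/2.91) = 24.0 × 1.264605 = 30.3505
detergent: 46.6 × (4.43/4.86) = 46.6 × 0.911523 = 42.4770
Index = Σ wᵢ·(p₁ᵢ/p₀ᵢ) = 7.3000 + 17.3430 + 30.3505 + 42.4770 = 97.4704

97.47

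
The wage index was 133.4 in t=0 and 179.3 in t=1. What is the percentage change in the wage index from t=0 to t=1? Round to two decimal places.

34.41%

Change = (179.3 − 133.4) / 133.4 × 100
       = 45.9 / 133.4 × 100 = 34.4078%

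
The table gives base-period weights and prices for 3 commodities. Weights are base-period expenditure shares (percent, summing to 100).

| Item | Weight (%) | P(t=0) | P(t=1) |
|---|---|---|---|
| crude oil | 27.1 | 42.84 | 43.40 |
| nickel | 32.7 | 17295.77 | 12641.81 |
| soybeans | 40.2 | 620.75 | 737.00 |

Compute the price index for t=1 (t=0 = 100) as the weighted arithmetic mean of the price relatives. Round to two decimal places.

crude oil: 27.1 × (43.40/42.84) = 27.1 × 1.013072 = 27.4542
nickel: 32.7 × (12641.81/17295.77) = 32.7 × 0.730919 = 23.9011
soybeans: 40.2 × (737.00/620.75) = 40.2 × 1.187273 = 47.7284
Index = Σ wᵢ·(p₁ᵢ/p₀ᵢ) = 27.4542 + 23.9011 + 47.7284 = 99.0837

99.08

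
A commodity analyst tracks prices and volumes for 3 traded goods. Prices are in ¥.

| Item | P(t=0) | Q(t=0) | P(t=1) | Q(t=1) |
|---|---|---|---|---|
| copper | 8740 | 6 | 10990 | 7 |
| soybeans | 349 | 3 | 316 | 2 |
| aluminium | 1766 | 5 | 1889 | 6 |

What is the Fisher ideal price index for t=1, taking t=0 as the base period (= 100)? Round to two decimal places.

122.58

Laspeyres component (base-period weights):
ΣP(t=1)Q(t=0) = 10990×6 + 316×3 + 1889×5 = 65940 + 948 + 9445 = 76333
ΣP(t=0)Q(t=0) = 8740×6 + 349×3 + 1766×5 = 52440 + 1047 + 8830 = 62317
L = 76333 / 62317 × 100 = 122.4915
Paasche component (current-period weights):
ΣP(t=1)Q(t=1) = 10990×7 + 316×2 + 1889×6 = 76930 + 632 + 11334 = 88896
ΣP(t=0)Q(t=1) = 8740×7 + 349×2 + 1766×6 = 61180 + 698 + 10596 = 72474
P = 88896 / 72474 × 100 = 122.6592
Fisher = √(L × P) = √(122.4915 × 122.6592) = 122.5753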